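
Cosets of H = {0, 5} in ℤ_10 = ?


H = {0, 5}, |H| = 2
Number of cosets = |G|/|H| = 10/2 = 5
0 + H = {0, 5}
1 + H = {1, 6}
2 + H = {2, 7}
3 + H = {3, 8}
4 + H = {4, 9}

Cosets: 0+H={0,5}; 1+H={1,6}; 2+H={2,7}; 3+H={3,8}; 4+H={4,9}


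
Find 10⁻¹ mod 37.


Use the extended Euclidean algorithm to write 1 = 10·s + 37·t; then s mod 37 is the inverse.
Euclidean algorithm:
  10 = 0·37 + 10
  37 = 3·10 + 7
  10 = 1·7 + 3
  7 = 2·3 + 1
  3 = 3·1 + 0
gcd(10,37) = 1
Back-substitution gives: 10·(-11) + 37·(3) = 1
So 10⁻¹ ≡ -11 ≡ 26 (mod 37)
Check: 10 × 26 = 260 ≡ 1 (mod 37) ✓

10⁻¹ ≡ 26 (mod 37)


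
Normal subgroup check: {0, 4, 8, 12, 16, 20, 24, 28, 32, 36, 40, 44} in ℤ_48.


H = {0, 4, 8, 12, 16, 20, 24, 28, 32, 36, 40, 44} in ℤ_48
ℤ_48 is abelian; every subgroup of an abelian group is normal

Yes, normal subgroup


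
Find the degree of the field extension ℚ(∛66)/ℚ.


∛66 has minimal polynomial x³ - 66 (irreducible over ℚ since 66 is not a perfect cube)

[ℚ(∛66)/ℚ] = 3


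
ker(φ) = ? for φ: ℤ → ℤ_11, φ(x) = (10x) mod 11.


Kernel = preimage of identity
ker(φ) = {x ∈ ℤ : 10x ≡ 0 (mod 11)}. gcd(10,11) = 1, so 10x ≡ 0 (mod 11) ⟺ x ≡ 0 (mod 11/1 = 11). Hence ker(φ) = 11ℤ

ker(φ) = 11ℤ


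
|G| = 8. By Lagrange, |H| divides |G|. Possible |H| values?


Lagrange's theorem: |H| divides |G|
|G| = 8
Divisors of 8: 1, 2, 4, 8

Possible subgroup orders: {1, 2, 4, 8}


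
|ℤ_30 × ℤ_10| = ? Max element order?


|ℤ_30 × ℤ_10| = 30 × 10 = 300
Max element order = lcm(30,10) = 30
Cyclic? No (gcd=10)

|ℤ_30×ℤ_10| = 300, max element order = 30


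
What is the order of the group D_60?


|D_n| = 2n (n rotations and n reflections)
|D_60| = 2×60 = 120

|D_60| = 120


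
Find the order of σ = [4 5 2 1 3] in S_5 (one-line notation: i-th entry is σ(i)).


Cycle decomposition: (1 4) (2 5 3)
Cycle lengths: 2, 3
Order = lcm(2, 3) = 6

ord(σ) = 6


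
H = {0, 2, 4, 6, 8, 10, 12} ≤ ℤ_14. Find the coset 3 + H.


3 + H = {3 + h (mod 14) : h ∈ H}
3+0=3, 3+2=5, 3+4=7, 3+6=9, 3+8=11, 3+10=13, 3+12=1
3 + H = {1, 3, 5, 7, 9, 11, 13} = 1 + H

3 + H = {1, 3, 5, 7, 9, 11, 13}


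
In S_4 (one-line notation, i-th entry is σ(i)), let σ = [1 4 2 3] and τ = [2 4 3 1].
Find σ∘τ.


σ∘τ: apply τ first, then σ
1 →τ 2 →σ 4
2 →τ 4 →σ 3
3 →τ 3 →σ 2
4 →τ 1 →σ 1

σ∘τ = [4 3 2 1]


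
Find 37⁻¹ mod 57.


Use the extended Euclidean algorithm to write 1 = 37·s + 57·t; then s mod 57 is the inverse.
Euclidean algorithm:
  37 = 0·57 + 37
  57 = 1·37 + 20
  37 = 1·20 + 17
  20 = 1·17 + 3
  17 = 5·3 + 2
  3 = 1·2 + 1
  2 = 2·1 + 0
gcd(37,57) = 1
Back-substitution gives: 37·(-20) + 57·(13) = 1
So 37⁻¹ ≡ -20 ≡ 37 (mod 57)
Check: 37 × 37 = 1369 ≡ 1 (mod 57) ✓

37⁻¹ ≡ 37 (mod 57)


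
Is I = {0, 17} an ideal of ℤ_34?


Check ideal conditions for I = {0, 17} in ℤ_34:
(1) I is an additive subgroup? Yes
(2) For r ∈ ℤ_34 and a ∈ I: r·a ∈ I? Yes

Yes, I is an ideal of ℤ_34


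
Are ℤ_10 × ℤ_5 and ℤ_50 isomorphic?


Comparing ℤ_10 × ℤ_5 and ℤ_50:
gcd(10,5) = 5 ≠ 1. Max element order in ℤ_10×ℤ_5 is lcm(10,5) = 10 < 50, so it has no element of order 50

No, ℤ_10 × ℤ_5 ≇ ℤ_50


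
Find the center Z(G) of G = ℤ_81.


Z(G) = {g ∈ G | gx = xg for all x ∈ G}
ℤ_81 is abelian, so Z(G) = G

Z(ℤ_81) = ℤ_81


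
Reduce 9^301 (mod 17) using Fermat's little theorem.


Fermat's little theorem: if p is prime and gcd(a,p)=1, then a^(p-1) ≡ 1 (mod p)
p = 17 is prime, gcd(9,17) = 1
Reduce exponent: 301 mod 16 = 13
So 9^301 ≡ 9^13 (mod 17)
9^13 mod 17 = 8

9^301 ≡ 8 (mod 17)


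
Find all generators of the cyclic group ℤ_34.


g generates ℤ_n iff gcd(g,n) = 1
Prime factors of 34: 2, 17
Generators are g ∈ {1,...,33} not divisible by any of these primes.
Generators: {1, 3, 5, 7, 9, 11, 13, 15, 19, 21, 23, 25, 27, 29, 31, 33}
Number of generators = φ(34) = 16

Generators of ℤ_34 = {1, 3, 5, 7, 9, 11, 13, 15, 19, 21, 23, 25, 27, 29, 31, 33}


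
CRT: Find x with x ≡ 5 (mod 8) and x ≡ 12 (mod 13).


m₁ = 8, m₂ = 13, gcd = 1, so CRT applies. M = m₁·m₂ = 104
Let M₁ = M/m₁ = 13, M₂ = M/m₂ = 8
Find y₁ ≡ M₁⁻¹ (mod m₁): 13⁻¹ ≡ 5 (mod 8)
Find y₂ ≡ M₂⁻¹ (mod m₂): 8⁻¹ ≡ 5 (mod 13)
x = a₁·M₁·y₁ + a₂·M₂·y₂ = 5·13·5 + 12·8·5 = 805
Reduce mod 104: x ≡ 77
Check: 77 mod 8 = 5 ✓, 77 mod 13 = 12 ✓

x ≡ 77 (mod 104)


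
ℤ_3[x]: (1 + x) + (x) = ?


Add coefficients mod 3:
x^0: 1 + 0 = 1 (mod 3)
x^1: 1 + 1 = 2 (mod 3)
Result: 1 + 2x

f + g = 1 + 2x


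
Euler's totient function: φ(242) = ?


Factor n: 242 = 2 × 11^2
φ(n) = n · ∏(1 - 1/p) over distinct primes p | n
φ(242) = 242 · (1 - 1/2) · (1 - 1/11) = 110

φ(242) = 110


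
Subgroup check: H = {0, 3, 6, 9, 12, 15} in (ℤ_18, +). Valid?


Subgroup test for H = {0, 3, 6, 9, 12, 15} in (ℤ_18, +):
(1) 0 ∈ H? Yes
(2) Closure: for all a,b ∈ H, (a+b) mod 18 ∈ H? Yes
(3) Inverses: for all a ∈ H, -a mod 18 ∈ H? Yes

Yes, H is a subgroup of ℤ_18


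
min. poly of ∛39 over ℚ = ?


∛39 satisfies x³ - 39 = 0, irreducible over ℚ (no rational root; 39 is not a perfect cube)

Minimal polynomial: x³ - 39


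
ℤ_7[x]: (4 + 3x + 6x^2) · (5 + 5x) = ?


Expand and collect like terms; reduce coefficients mod 7:
x^0: 4·5 = 20 ≡ 6 (mod 7)
x^1: 4·5 + 3·5 = 35 ≡ 0 (mod 7)
x^2: 3·5 + 6·5 = 45 ≡ 3 (mod 7)
x^3: 6·5 = 30 ≡ 2 (mod 7)
Result: 6 + 3x^2 + 2x^3

f · g = 6 + 3x^2 + 2x^3


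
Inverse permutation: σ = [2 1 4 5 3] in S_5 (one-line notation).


To find σ⁻¹, swap domain and range:
σ(1) = 2 → σ⁻¹(2) = 1
σ(2) = 1 → σ⁻¹(1) = 2
σ(3) = 4 → σ⁻¹(4) = 3
σ(4) = 5 → σ⁻¹(5) = 4
σ(5) = 3 → σ⁻¹(3) = 5

σ⁻¹ = [2 1 5 3 4]


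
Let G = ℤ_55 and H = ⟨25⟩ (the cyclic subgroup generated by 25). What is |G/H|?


|⟨25⟩| = n / gcd(25, 55) = 55 / 5 = 11
H is normal (ℤ_55 is abelian).
|G/H| = |G| / |H| = 55 / 11 = 5

|G/H| = 5


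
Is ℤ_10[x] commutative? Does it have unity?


ℤ_10 has zero divisors (2·5 ≡ 0), and these lift to constant zero divisors in ℤ_10[x]; so not an integral domain
Commutative: Yes
Integral domain: No
Has unity: Yes

ℤ_10[x]: Commutative=Yes, Unity=Yes


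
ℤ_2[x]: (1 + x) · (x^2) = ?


Expand and collect like terms; reduce coefficients mod 2:
x^0: 1·0 = 0 ≡ 0 (mod 2)
x^1: 1·0 + 1·0 = 0 ≡ 0 (mod 2)
x^2: 1·1 + 1·0 = 1 ≡ 1 (mod 2)
x^3: 1·1 = 1 ≡ 1 (mod 2)
Result: x^2 + x^3

f · g = x^2 + x^3


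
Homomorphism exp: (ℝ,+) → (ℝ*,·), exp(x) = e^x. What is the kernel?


Kernel = preimage of identity
ker(exp) = {x ∈ ℝ | e^x = 1} = {0}

ker(exp) = {0}


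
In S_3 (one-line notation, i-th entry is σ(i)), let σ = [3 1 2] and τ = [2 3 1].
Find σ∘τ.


σ∘τ: apply τ first, then σ
1 →τ 2 →σ 1
2 →τ 3 →σ 2
3 →τ 1 →σ 3

σ∘τ = [1 2 3]


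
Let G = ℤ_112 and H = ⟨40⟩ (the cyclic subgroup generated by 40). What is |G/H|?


|⟨40⟩| = n / gcd(40, 112) = 112 / 8 = 14
H is normal (ℤ_112 is abelian).
|G/H| = |G| / |H| = 112 / 14 = 8

|G/H| = 8


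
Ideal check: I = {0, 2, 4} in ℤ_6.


Check ideal conditions for I = {0, 2, 4} in ℤ_6:
(1) I is an additive subgroup? Yes
(2) For r ∈ ℤ_6 and a ∈ I: r·a ∈ I? Yes

Yes, I is an ideal of ℤ_6


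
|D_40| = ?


|D_n| = 2n (n rotations and n reflections)
|D_40| = 2×40 = 80

|D_40| = 80


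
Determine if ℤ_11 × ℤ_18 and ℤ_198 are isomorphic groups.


Comparing ℤ_11 × ℤ_18 and ℤ_198:
gcd(11,18) = 1, so ℤ_11 × ℤ_18 ≅ ℤ_198 (CRT)

Yes, ℤ_11 × ℤ_18 ≅ ℤ_198


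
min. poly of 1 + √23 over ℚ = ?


Let α = 1 + √23. Then α - 1 = √23, so (α - 1)² = 23, giving α² - 2α - 22 = 0. Degree 2 and α ∉ ℚ, so this is the minimal polynomial.

Minimal polynomial: x² - 2x - 22


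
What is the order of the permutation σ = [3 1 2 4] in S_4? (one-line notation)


Cycle decomposition: (1 3 2)
Cycle lengths: 3
Order = lcm(3) = 3

ord(σ) = 3


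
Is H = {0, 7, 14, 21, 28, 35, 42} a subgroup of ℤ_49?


Subgroup test for H = {0, 7, 14, 21, 28, 35, 42} in (ℤ_49, +):
(1) 0 ∈ H? Yes
(2) Closure: for all a,b ∈ H, (a+b) mod 49 ∈ H? Yes
(3) Inverses: for all a ∈ H, -a mod 49 ∈ H? Yes

Yes, H is a subgroup of ℤ_49


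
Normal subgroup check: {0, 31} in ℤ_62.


H = {0, 31} in ℤ_62
ℤ_62 is abelian; every subgroup of an abelian group is normal

Yes, normal subgroup


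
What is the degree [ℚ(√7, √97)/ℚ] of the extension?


[ℚ(√7,√97):ℚ] = [ℚ(√7,√97):ℚ(√7)]·[ℚ(√7):ℚ] = 2·2 = 4

[ℚ(√7, √97)/ℚ] = 4


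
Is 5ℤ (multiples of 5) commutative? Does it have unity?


5ℤ is a commutative ring under +,× but has no multiplicative identity (1 ∉ 5ℤ); it has no zero divisors, but without unity it is not an integral domain
Commutative: Yes
Integral domain: No
Has unity: No

5ℤ (multiples of 5): Commutative=Yes, Unity=No


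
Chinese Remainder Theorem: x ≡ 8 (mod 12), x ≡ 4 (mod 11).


m₁ = 12, m₂ = 11, gcd = 1, so CRT applies. M = m₁·m₂ = 132
Let M₁ = M/m₁ = 11, M₂ = M/m₂ = 12
Find y₁ ≡ M₁⁻¹ (mod m₁): 11⁻¹ ≡ 11 (mod 12)
Find y₂ ≡ M₂⁻¹ (mod m₂): 12⁻¹ ≡ 1 (mod 11)
x = a₁·M₁·y₁ + a₂·M₂·y₂ = 8·11·11 + 4·12·1 = 1016
Reduce mod 132: x ≡ 92
Check: 92 mod 12 = 8 ✓, 92 mod 11 = 4 ✓

x ≡ 92 (mod 132)


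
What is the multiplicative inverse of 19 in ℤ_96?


Use the extended Euclidean algorithm to write 1 = 19·s + 96·t; then s mod 96 is the inverse.
Euclidean algorithm:
  19 = 0·96 + 19
  96 = 5·19 + 1
  19 = 19·1 + 0
gcd(19,96) = 1
Back-substitution gives: 19·(-5) + 96·(1) = 1
So 19⁻¹ ≡ -5 ≡ 91 (mod 96)
Check: 19 × 91 = 1729 ≡ 1 (mod 96) ✓

19⁻¹ ≡ 91 (mod 96)


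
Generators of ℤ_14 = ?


g generates ℤ_n iff gcd(g,n) = 1
Checking each g ∈ {1,...,13}:
gcd(1,14) = 1
gcd(2,14) = 2
gcd(3,14) = 1
gcd(4,14) = 2
gcd(5,14) = 1
gcd(6,14) = 2
gcd(7,14) = 7
gcd(8,14) = 2
gcd(9,14) = 1
gcd(10,14) = 2
gcd(11,14) = 1
gcd(12,14) = 2
gcd(13,14) = 1
Generators: {1, 3, 5, 9, 11, 13}
Number of generators = φ(14) = 6

Generators of ℤ_14 = {1, 3, 5, 9, 11, 13}


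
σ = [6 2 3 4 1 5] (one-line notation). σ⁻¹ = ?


To find σ⁻¹, swap domain and range:
σ(1) = 6 → σ⁻¹(6) = 1
σ(2) = 2 → σ⁻¹(2) = 2
σ(3) = 3 → σ⁻¹(3) = 3
σ(4) = 4 → σ⁻¹(4) = 4
σ(5) = 1 → σ⁻¹(1) = 5
σ(6) = 5 → σ⁻¹(5) = 6

σ⁻¹ = [5 2 3 4 6 1]


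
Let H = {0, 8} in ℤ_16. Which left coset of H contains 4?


4 + H = {4 + h (mod 16) : h ∈ H}
4+0=4, 4+8=12

4 + H = {4, 12}


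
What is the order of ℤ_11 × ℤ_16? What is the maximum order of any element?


|ℤ_11 × ℤ_16| = 11 × 16 = 176
Max element order = lcm(11,16) = 176
Cyclic? Yes (gcd=1)

|ℤ_11×ℤ_16| = 176, max element order = 176


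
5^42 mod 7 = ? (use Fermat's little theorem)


Fermat's little theorem: if p is prime and gcd(a,p)=1, then a^(p-1) ≡ 1 (mod p)
p = 7 is prime, gcd(5,7) = 1
Reduce exponent: 42 mod 6 = 0
So 5^42 ≡ 5^0 (mod 7)
5^0 = 1

5^42 ≡ 1 (mod 7)


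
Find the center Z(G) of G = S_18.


Z(G) = {g ∈ G | gx = xg for all x ∈ G}
S_n is non-abelian for n ≥ 3; Z(S_18) is trivial

Z(S_18) = {e}


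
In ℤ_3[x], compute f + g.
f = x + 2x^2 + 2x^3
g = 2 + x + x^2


Add coefficients mod 3:
x^0: 0 + 2 = 2 (mod 3)
x^1: 1 + 1 = 2 (mod 3)
x^2: 2 + 1 = 0 (mod 3)
x^3: 2 + 0 = 2 (mod 3)
Result: 2 + 2x + 2x^3

f + g = 2 + 2x + 2x^3


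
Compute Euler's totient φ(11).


φ(n) = count of k ∈ {1,...,n} with gcd(k,n)=1
Coprimes to 11: {1, 2, 3, 4, 5, 6, 7, 8, 9, 10}
Count: 10

φ(11) = 10


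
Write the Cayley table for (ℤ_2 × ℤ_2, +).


Elements: {(0,0), (0,1), (1,0), (1,1)}
Operation: componentwise addition mod (2, 2)
Entry (a, b) = ((a₁+b₁) mod 2, (a₂+b₂) mod 2)

Cayley table:
      | (0,0) | (0,1) | (1,0) | (1,1)
(0,0) | (0,0) | (0,1) | (1,0) | (1,1)
(0,1) | (0,1) | (0,0) | (1,1) | (1,0)
(1,0) | (1,0) | (1,1) | (0,0) | (0,1)
(1,1) | (1,1) | (1,0) | (0,1) | (0,0)


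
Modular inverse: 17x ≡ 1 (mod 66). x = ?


Use the extended Euclidean algorithm to write 1 = 17·s + 66·t; then s mod 66 is the inverse.
Euclidean algorithm:
  17 = 0·66 + 17
  66 = 3·17 + 15
  17 = 1·15 + 2
  15 = 7·2 + 1
  2 = 2·1 + 0
gcd(17,66) = 1
Back-substitution gives: 17·(-31) + 66·(8) = 1
So 17⁻¹ ≡ -31 ≡ 35 (mod 66)
Check: 17 × 35 = 595 ≡ 1 (mod 66) ✓

17⁻¹ ≡ 35 (mod 66)


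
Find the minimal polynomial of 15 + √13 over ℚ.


Let α = 15 + √13. Then α - 15 = √13, so (α - 15)² = 13, giving α² - 30α + 212 = 0. Degree 2 and α ∉ ℚ, so this is the minimal polynomial.

Minimal polynomial: x² - 30x + 212


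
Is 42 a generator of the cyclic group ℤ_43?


g generates ℤ_n iff gcd(g, n) = 1
gcd(42, 43) = 1
Since gcd = 1, 42 is a generator.

Yes, 42 generates ℤ_43


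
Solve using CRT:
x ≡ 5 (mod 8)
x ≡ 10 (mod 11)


m₁ = 8, m₂ = 11, gcd = 1, so CRT applies. M = m₁·m₂ = 88
Let M₁ = M/m₁ = 11, M₂ = M/m₂ = 8
Find y₁ ≡ M₁⁻¹ (mod m₁): 11⁻¹ ≡ 3 (mod 8)
Find y₂ ≡ M₂⁻¹ (mod m₂): 8⁻¹ ≡ 7 (mod 11)
x = a₁·M₁·y₁ + a₂·M₂·y₂ = 5·11·3 + 10·8·7 = 725
Reduce mod 88: x ≡ 21
Check: 21 mod 8 = 5 ✓, 21 mod 11 = 10 ✓

x ≡ 21 (mod 88)


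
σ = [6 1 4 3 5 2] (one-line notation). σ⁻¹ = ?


To find σ⁻¹, swap domain and range:
σ(1) = 6 → σ⁻¹(6) = 1
σ(2) = 1 → σ⁻¹(1) = 2
σ(3) = 4 → σ⁻¹(4) = 3
σ(4) = 3 → σ⁻¹(3) = 4
σ(5) = 5 → σ⁻¹(5) = 5
σ(6) = 2 → σ⁻¹(2) = 6

σ⁻¹ = [2 6 4 3 5 1]


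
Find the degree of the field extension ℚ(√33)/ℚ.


√33 has minimal polynomial x² - 33 (irreducible over ℚ since 33 is squarefree)

[ℚ(√33)/ℚ] = 2


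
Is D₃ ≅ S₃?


Comparing D₃ and S₃:
Both are the unique non-abelian group of order 6

Yes, D₃ ≅ S₃


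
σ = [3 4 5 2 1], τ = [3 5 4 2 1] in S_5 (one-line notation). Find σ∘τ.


σ∘τ: apply τ first, then σ
1 →τ 3 →σ 5
2 →τ 5 →σ 1
3 →τ 4 →σ 2
4 →τ 2 →σ 4
5 →τ 1 →σ 3

σ∘τ = [5 1 2 4 3]


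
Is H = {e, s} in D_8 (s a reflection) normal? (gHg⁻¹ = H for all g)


H = {e, s} in D_8 (s a reflection)
r·s·r⁻¹ = sr⁻² ≠ s for n ≥ 3, so {e, s} is not closed under conjugation

No, not a normal subgroup


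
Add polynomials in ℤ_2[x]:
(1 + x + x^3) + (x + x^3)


Add coefficients mod 2:
x^0: 1 + 0 = 1 (mod 2)
x^1: 1 + 1 = 0 (mod 2)
x^2: 0 + 0 = 0 (mod 2)
x^3: 1 + 1 = 0 (mod 2)
Result: 1

f + g = 1


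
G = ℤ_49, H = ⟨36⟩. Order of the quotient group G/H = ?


|⟨36⟩| = n / gcd(36, 49) = 49 / 1 = 49
H is normal (ℤ_49 is abelian).
|G/H| = |G| / |H| = 49 / 49 = 1

|G/H| = 1


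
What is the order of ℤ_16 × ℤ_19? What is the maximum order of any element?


|ℤ_16 × ℤ_19| = 16 × 19 = 304
Max element order = lcm(16,19) = 304
Cyclic? Yes (gcd=1)

|ℤ_16×ℤ_19| = 304, max element order = 304


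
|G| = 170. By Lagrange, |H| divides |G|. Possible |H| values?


Lagrange's theorem: |H| divides |G|
|G| = 170
Divisors of 170: 1, 2, 5, 10, 17, 34, 85, 170

Possible subgroup orders: {1, 2, 5, 10, 17, 34, 85, 170}


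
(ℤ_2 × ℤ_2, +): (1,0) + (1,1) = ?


Operation: componentwise addition mod (2, 2)
(1,0) + (1,1) = ((a₁+b₁) mod 2, (a₂+b₂) mod 2) with a = (1,0), b = (1,1)

(1,0) + (1,1) = (0,1)


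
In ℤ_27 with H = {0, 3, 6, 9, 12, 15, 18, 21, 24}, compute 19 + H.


19 + H = {19 + h (mod 27) : h ∈ H}
19+0=19, 19+3=22, 19+6=25, 19+9=1, 19+12=4, 19+15=7, 19+18=10, 19+21=13, 19+24=16
19 + H = {1, 4, 7, 10, 13, 16, 19, 22, 25} = 1 + H

19 + H = {1, 4, 7, 10, 13, 16, 19, 22, 25}


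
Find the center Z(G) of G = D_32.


Z(G) = {g ∈ G | gx = xg for all x ∈ G}
For even n, Z(D_n) = {e, r^(n/2)}: the 180° rotation r^16 commutes with every reflection and rotation

Z(D_32) = {e, r^16}


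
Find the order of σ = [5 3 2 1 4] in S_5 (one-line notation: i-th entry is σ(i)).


Cycle decomposition: (1 5 4) (2 3)
Cycle lengths: 3, 2
Order = lcm(3, 2) = 6

ord(σ) = 6


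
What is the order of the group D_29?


|D_n| = 2n (n rotations and n reflections)
|D_29| = 2×29 = 58

|D_29| = 58


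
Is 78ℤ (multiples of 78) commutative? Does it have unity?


78ℤ is a commutative ring under +,× but has no multiplicative identity (1 ∉ 78ℤ); it has no zero divisors, but without unity it is not an integral domain
Commutative: Yes
Integral domain: No
Has unity: No

78ℤ (multiples of 78): Commutative=Yes, Unity=No


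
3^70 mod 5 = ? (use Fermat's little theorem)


Fermat's little theorem: if p is prime and gcd(a,p)=1, then a^(p-1) ≡ 1 (mod p)
p = 5 is prime, gcd(3,5) = 1
Reduce exponent: 70 mod 4 = 2
So 3^70 ≡ 3^2 (mod 5)
3^2 mod 5 = 4

3^70 ≡ 4 (mod 5)


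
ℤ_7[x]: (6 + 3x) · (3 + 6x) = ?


Expand and collect like terms; reduce coefficients mod 7:
x^0: 6·3 = 18 ≡ 4 (mod 7)
x^1: 6·6 + 3·3 = 45 ≡ 3 (mod 7)
x^2: 3·6 = 18 ≡ 4 (mod 7)
Result: 4 + 3x + 4x^2

f · g = 4 + 3x + 4x^2


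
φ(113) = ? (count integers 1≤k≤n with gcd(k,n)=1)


Factor n: 113 = 113
φ(n) = n · ∏(1 - 1/p) over distinct primes p | n
φ(113) = 113 · (1 - 1/113) = 112

φ(113) = 112


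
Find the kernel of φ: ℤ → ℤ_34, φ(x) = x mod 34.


Kernel = preimage of identity
ker(φ) = {x ∈ ℤ : x ≡ 0 (mod 34)} = 34ℤ = {0, ±34, ±68, ...}

ker(φ) = 34ℤ


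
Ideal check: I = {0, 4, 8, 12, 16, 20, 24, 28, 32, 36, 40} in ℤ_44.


Check ideal conditions for I = {0, 4, 8, 12, 16, 20, 24, 28, 32, 36, 40} in ℤ_44:
(1) I is an additive subgroup? Yes
(2) For r ∈ ℤ_44 and a ∈ I: r·a ∈ I? Yes

Yes, I is an ideal of ℤ_44


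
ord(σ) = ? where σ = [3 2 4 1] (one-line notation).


Cycle decomposition: (1 3 4)
Cycle lengths: 3
Order = lcm(3) = 3

ord(σ) = 3


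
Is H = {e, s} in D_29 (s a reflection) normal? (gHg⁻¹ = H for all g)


H = {e, s} in D_29 (s a reflection)
r·s·r⁻¹ = sr⁻² ≠ s for n ≥ 3, so {e, s} is not closed under conjugation

No, not a normal subgroup


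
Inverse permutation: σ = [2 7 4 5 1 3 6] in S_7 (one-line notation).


To find σ⁻¹, swap domain and range:
σ(1) = 2 → σ⁻¹(2) = 1
σ(2) = 7 → σ⁻¹(7) = 2
σ(3) = 4 → σ⁻¹(4) = 3
σ(4) = 5 → σ⁻¹(5) = 4
σ(5) = 1 → σ⁻¹(1) = 5
σ(6) = 3 → σ⁻¹(3) = 6
σ(7) = 6 → σ⁻¹(6) = 7

σ⁻¹ = [5 1 6 3 4 7 2]


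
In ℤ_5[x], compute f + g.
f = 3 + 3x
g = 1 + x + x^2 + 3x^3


Add coefficients mod 5:
x^0: 3 + 1 = 4 (mod 5)
x^1: 3 + 1 = 4 (mod 5)
x^2: 0 + 1 = 1 (mod 5)
x^3: 0 + 3 = 3 (mod 5)
Result: 4 + 4x + x^2 + 3x^3

f + g = 4 + 4x + x^2 + 3x^3


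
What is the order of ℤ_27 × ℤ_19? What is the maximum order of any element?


|ℤ_27 × ℤ_19| = 27 × 19 = 513
Max element order = lcm(27,19) = 513
Cyclic? Yes (gcd=1)

|ℤ_27×ℤ_19| = 513, max element order = 513


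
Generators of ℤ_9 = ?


g generates ℤ_n iff gcd(g,n) = 1
Checking each g ∈ {1,...,8}:
gcd(1,9) = 1
gcd(2,9) = 1
gcd(3,9) = 3
gcd(4,9) = 1
gcd(5,9) = 1
gcd(6,9) = 3
gcd(7,9) = 1
gcd(8,9) = 1
Generators: {1, 2, 4, 5, 7, 8}
Number of generators = φ(9) = 6

Generators of ℤ_9 = {1, 2, 4, 5, 7, 8}


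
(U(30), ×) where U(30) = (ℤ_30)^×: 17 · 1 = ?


Operation: multiplication mod 30
17 · 1 = (a × b) mod 30 with a = 17, b = 1

17 · 1 = 17


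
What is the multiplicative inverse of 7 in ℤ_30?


Use the extended Euclidean algorithm to write 1 = 7·s + 30·t; then s mod 30 is the inverse.
Euclidean algorithm:
  7 = 0·30 + 7
  30 = 4·7 + 2
  7 = 3·2 + 1
  2 = 2·1 + 0
gcd(7,30) = 1
Back-substitution gives: 7·(13) + 30·(-3) = 1
So 7⁻¹ ≡ 13 ≡ 13 (mod 30)
Check: 7 × 13 = 91 ≡ 1 (mod 30) ✓

7⁻¹ ≡ 13 (mod 30)


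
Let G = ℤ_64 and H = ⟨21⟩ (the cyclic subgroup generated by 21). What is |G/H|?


|⟨21⟩| = n / gcd(21, 64) = 64 / 1 = 64
H is normal (ℤ_64 is abelian).
|G/H| = |G| / |H| = 64 / 64 = 1

|G/H| = 1


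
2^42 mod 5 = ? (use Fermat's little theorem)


Fermat's little theorem: if p is prime and gcd(a,p)=1, then a^(p-1) ≡ 1 (mod p)
p = 5 is prime, gcd(2,5) = 1
Reduce exponent: 42 mod 4 = 2
So 2^42 ≡ 2^2 (mod 5)
2^2 mod 5 = 4

2^42 ≡ 4 (mod 5)


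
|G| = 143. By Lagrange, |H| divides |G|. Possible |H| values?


Lagrange's theorem: |H| divides |G|
|G| = 143
Divisors of 143: 1, 11, 13, 143

Possible subgroup orders: {1, 11, 13, 143}


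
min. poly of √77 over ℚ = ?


√77 satisfies x² - 77 = 0, irreducible over ℚ since 77 is squarefree

Minimal polynomial: x² - 77


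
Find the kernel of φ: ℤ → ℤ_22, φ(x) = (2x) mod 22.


Kernel = preimage of identity
ker(φ) = {x ∈ ℤ : 2x ≡ 0 (mod 22)}. gcd(2,22) = 2, so 2x ≡ 0 (mod 22) ⟺ x ≡ 0 (mod 22/2 = 11). Hence ker(φ) = 11ℤ

ker(φ) = 11ℤ


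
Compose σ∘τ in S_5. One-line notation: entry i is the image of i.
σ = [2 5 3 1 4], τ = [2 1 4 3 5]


σ∘τ: apply τ first, then σ
1 →τ 2 →σ 5
2 →τ 1 →σ 2
3 →τ 4 →σ 1
4 →τ 3 →σ 3
5 →τ 5 →σ 4

σ∘τ = [5 2 1 3 4]


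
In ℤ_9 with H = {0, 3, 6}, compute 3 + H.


3 + H = {3 + h (mod 9) : h ∈ H}
3+0=3, 3+3=6, 3+6=0
3 + H = {0, 3, 6} = 0 + H

3 + H = {0, 3, 6}


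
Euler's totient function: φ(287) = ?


Factor n: 287 = 7 × 41
φ(n) = n · ∏(1 - 1/p) over distinct primes p | n
φ(287) = 287 · (1 - 1/7) · (1 - 1/41) = 240

φ(287) = 240


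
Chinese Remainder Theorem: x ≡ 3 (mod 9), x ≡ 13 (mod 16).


m₁ = 9, m₂ = 16, gcd = 1, so CRT applies. M = m₁·m₂ = 144
Let M₁ = M/m₁ = 16, M₂ = M/m₂ = 9
Find y₁ ≡ M₁⁻¹ (mod m₁): 16⁻¹ ≡ 4 (mod 9)
Find y₂ ≡ M₂⁻¹ (mod m₂): 9⁻¹ ≡ 9 (mod 16)
x = a₁·M₁·y₁ + a₂·M₂·y₂ = 3·16·4 + 13·9·9 = 1245
Reduce mod 144: x ≡ 93
Check: 93 mod 9 = 3 ✓, 93 mod 16 = 13 ✓

x ≡ 93 (mod 144)


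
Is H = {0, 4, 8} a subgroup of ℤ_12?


Subgroup test for H = {0, 4, 8} in (ℤ_12, +):
(1) 0 ∈ H? Yes
(2) Closure: for all a,b ∈ H, (a+b) mod 12 ∈ H? Yes
(3) Inverses: for all a ∈ H, -a mod 12 ∈ H? Yes

Yes, H is a subgroup of ℤ_12


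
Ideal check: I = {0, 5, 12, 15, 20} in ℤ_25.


Check ideal conditions for I = {0, 5, 12, 15, 20} in ℤ_25:
(1) I is an additive subgroup? No
(2) For r ∈ ℤ_25 and a ∈ I: r·a ∈ I? No  [counterexample: r=2, a=5, r·a mod 25 = 10 ∉ I]

No, I is not an ideal of ℤ_25


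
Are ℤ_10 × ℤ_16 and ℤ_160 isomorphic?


Comparing ℤ_10 × ℤ_16 and ℤ_160:
gcd(10,16) = 2 ≠ 1. Max element order in ℤ_10×ℤ_16 is lcm(10,16) = 80 < 160, so it has no element of order 160

No, ℤ_10 × ℤ_16 ≇ ℤ_160


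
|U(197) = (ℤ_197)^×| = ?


U(n) is the group of units mod n; |U(n)| = φ(n)
|U(197)| = φ(197) = 196

|U(197) = (ℤ_197)^×| = 196


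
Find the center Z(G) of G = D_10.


Z(G) = {g ∈ G | gx = xg for all x ∈ G}
For even n, Z(D_n) = {e, r^(n/2)}: the 180° rotation r^5 commutes with every reflection and rotation

Z(D_10) = {e, r^5}


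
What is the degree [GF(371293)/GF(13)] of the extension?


GF(371293) = GF(13^5), so the extension degree is 5

[GF(371293)/GF(13)] = 5


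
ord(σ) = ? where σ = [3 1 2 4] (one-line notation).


Cycle decomposition: (1 3 2)
Cycle lengths: 3
Order = lcm(3) = 3

ord(σ) = 3


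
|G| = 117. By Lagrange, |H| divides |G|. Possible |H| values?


Lagrange's theorem: |H| divides |G|
|G| = 117
Divisors of 117: 1, 3, 9, 13, 39, 117

Possible subgroup orders: {1, 3, 9, 13, 39, 117}


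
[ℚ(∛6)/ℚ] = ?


∛6 has minimal polynomial x³ - 6 (irreducible over ℚ since 6 is not a perfect cube)

[ℚ(∛6)/ℚ] = 3


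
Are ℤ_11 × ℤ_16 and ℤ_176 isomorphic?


Comparing ℤ_11 × ℤ_16 and ℤ_176:
gcd(11,16) = 1, so ℤ_11 × ℤ_16 ≅ ℤ_176 (CRT)

Yes, ℤ_11 × ℤ_16 ≅ ℤ_176


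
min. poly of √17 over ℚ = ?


√17 satisfies x² - 17 = 0, irreducible over ℚ since 17 is squarefree

Minimal polynomial: x² - 17


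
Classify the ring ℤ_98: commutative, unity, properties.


ℤ_98 is a commutative ring with unity 1; 98 = 2×49 is composite, so 2·49 ≡ 0 gives zero divisors (not an integral domain)
Commutative: Yes
Integral domain: No
Has unity: Yes

ℤ_98: Commutative=Yes, Unity=Yes


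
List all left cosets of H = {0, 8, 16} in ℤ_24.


H = {0, 8, 16}, |H| = 3
Number of cosets = |G|/|H| = 24/3 = 8
0 + H = {0, 8, 16}
1 + H = {1, 9, 17}
2 + H = {2, 10, 18}
3 + H = {3, 11, 19}
4 + H = {4, 12, 20}
5 + H = {5, 13, 21}
6 + H = {6, 14, 22}
7 + H = {7, 15, 23}

Cosets: 0+H={0,8,16}; 1+H={1,9,17}; 2+H={2,10,18}; 3+H={3,11,19}; 4+H={4,12,20}; 5+H={5,13,21}; 6+H={6,14,22}; 7+H={7,15,23}


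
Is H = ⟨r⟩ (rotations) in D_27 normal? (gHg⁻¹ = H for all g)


H = ⟨r⟩ (rotations) in D_27
The rotation subgroup ⟨r⟩ has index 2 in D_27, so it is normal

Yes, normal subgroup


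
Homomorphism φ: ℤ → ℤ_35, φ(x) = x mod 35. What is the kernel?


Kernel = preimage of identity
ker(φ) = {x ∈ ℤ : x ≡ 0 (mod 35)} = 35ℤ = {0, ±35, ±70, ...}

ker(φ) = 35ℤ


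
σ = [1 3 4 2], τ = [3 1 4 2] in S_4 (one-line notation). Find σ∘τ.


σ∘τ: apply τ first, then σ
1 →τ 3 →σ 4
2 →τ 1 →σ 1
3 →τ 4 →σ 2
4 →τ 2 →σ 3

σ∘τ = [4 1 2 3]


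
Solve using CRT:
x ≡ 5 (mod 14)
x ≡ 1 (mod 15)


m₁ = 14, m₂ = 15, gcd = 1, so CRT applies. M = m₁·m₂ = 210
Let M₁ = M/m₁ = 15, M₂ = M/m₂ = 14
Find y₁ ≡ M₁⁻¹ (mod m₁): 15⁻¹ ≡ 1 (mod 14)
Find y₂ ≡ M₂⁻¹ (mod m₂): 14⁻¹ ≡ 14 (mod 15)
x = a₁·M₁·y₁ + a₂·M₂·y₂ = 5·15·1 + 1·14·14 = 271
Reduce mod 210: x ≡ 61
Check: 61 mod 14 = 5 ✓, 61 mod 15 = 1 ✓

x ≡ 61 (mod 210)


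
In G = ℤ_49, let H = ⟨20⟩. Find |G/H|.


|⟨20⟩| = n / gcd(20, 49) = 49 / 1 = 49
H is normal (ℤ_49 is abelian).
|G/H| = |G| / |H| = 49 / 49 = 1

|G/H| = 1


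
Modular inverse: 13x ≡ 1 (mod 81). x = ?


Use the extended Euclidean algorithm to write 1 = 13·s + 81·t; then s mod 81 is the inverse.
Euclidean algorithm:
  13 = 0·81 + 13
  81 = 6·13 + 3
  13 = 4·3 + 1
  3 = 3·1 + 0
gcd(13,81) = 1
Back-substitution gives: 13·(25) + 81·(-4) = 1
So 13⁻¹ ≡ 25 ≡ 25 (mod 81)
Check: 13 × 25 = 325 ≡ 1 (mod 81) ✓

13⁻¹ ≡ 25 (mod 81)


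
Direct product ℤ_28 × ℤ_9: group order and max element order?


|ℤ_28 × ℤ_9| = 28 × 9 = 252
Max element order = lcm(28,9) = 252
Cyclic? Yes (gcd=1)

|ℤ_28×ℤ_9| = 252, max element order = 252


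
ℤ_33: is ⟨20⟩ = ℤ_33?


g generates ℤ_n iff gcd(g, n) = 1
gcd(20, 33) = 1
Since gcd = 1, 20 is a generator.

Yes, 20 generates ℤ_33


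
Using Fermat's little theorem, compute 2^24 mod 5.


Fermat's little theorem: if p is prime and gcd(a,p)=1, then a^(p-1) ≡ 1 (mod p)
p = 5 is prime, gcd(2,5) = 1
Reduce exponent: 24 mod 4 = 0
So 2^24 ≡ 2^0 (mod 5)
2^0 = 1

2^24 ≡ 1 (mod 5)


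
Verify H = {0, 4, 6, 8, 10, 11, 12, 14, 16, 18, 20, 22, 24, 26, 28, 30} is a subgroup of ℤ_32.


Subgroup test for H = {0, 4, 6, 8, 10, 11, 12, 14, 16, 18, 20, 22, 24, 26, 28, 30} in (ℤ_32, +):
(1) 0 ∈ H? Yes
(2) Closure: for all a,b ∈ H, (a+b) mod 32 ∈ H? No  [counterexample: 4 + 11 = 15 ∉ H]
(3) Inverses: for all a ∈ H, -a mod 32 ∈ H? No

No, H is not a subgroup of ℤ_32


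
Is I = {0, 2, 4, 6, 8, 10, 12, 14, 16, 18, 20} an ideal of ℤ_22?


Check ideal conditions for I = {0, 2, 4, 6, 8, 10, 12, 14, 16, 18, 20} in ℤ_22:
(1) I is an additive subgroup? Yes
(2) For r ∈ ℤ_22 and a ∈ I: r·a ∈ I? Yes

Yes, I is an ideal of ℤ_22


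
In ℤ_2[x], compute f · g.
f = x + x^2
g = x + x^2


Expand and collect like terms; reduce coefficients mod 2:
x^0: 0·0 = 0 ≡ 0 (mod 2)
x^1: 0·1 + 1·0 = 0 ≡ 0 (mod 2)
x^2: 0·1 + 1·1 + 1·0 = 1 ≡ 1 (mod 2)
x^3: 1·1 + 1·1 = 2 ≡ 0 (mod 2)
x^4: 1·1 = 1 ≡ 1 (mod 2)
Result: x^2 + x^4

f · g = x^2 + x^4


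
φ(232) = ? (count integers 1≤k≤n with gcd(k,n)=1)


Factor n: 232 = 2^3 × 29
φ(n) = n · ∏(1 - 1/p) over distinct primes p | n
φ(232) = 232 · (1 - 1/2) · (1 - 1/29) = 112

φ(232) = 112


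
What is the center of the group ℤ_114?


Z(G) = {g ∈ G | gx = xg for all x ∈ G}
ℤ_114 is abelian, so Z(G) = G

Z(ℤ_114) = ℤ_114


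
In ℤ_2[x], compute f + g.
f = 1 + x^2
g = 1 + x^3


Add coefficients mod 2:
x^0: 1 + 1 = 0 (mod 2)
x^1: 0 + 0 = 0 (mod 2)
x^2: 1 + 0 = 1 (mod 2)
x^3: 0 + 1 = 1 (mod 2)
Result: x^2 + x^3

f + g = x^2 + x^3


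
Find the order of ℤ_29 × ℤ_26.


|A × B| = |A| · |B|
|ℤ_29 × ℤ_26| = 29 × 26 = 754

|ℤ_29 × ℤ_26| = 754


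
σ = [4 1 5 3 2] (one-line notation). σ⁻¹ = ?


To find σ⁻¹, swap domain and range:
σ(1) = 4 → σ⁻¹(4) = 1
σ(2) = 1 → σ⁻¹(1) = 2
σ(3) = 5 → σ⁻¹(5) = 3
σ(4) = 3 → σ⁻¹(3) = 4
σ(5) = 2 → σ⁻¹(2) = 5

σ⁻¹ = [2 5 4 1 3]


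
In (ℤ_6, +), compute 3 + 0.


Operation: addition mod 6
3 + 0 = (a + b) mod 6 with a = 3, b = 0

3 + 0 = 3


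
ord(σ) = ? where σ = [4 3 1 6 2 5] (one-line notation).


Cycle decomposition: (1 4 6 5 2 3)
Cycle lengths: 6
Order = lcm(6) = 6

ord(σ) = 6


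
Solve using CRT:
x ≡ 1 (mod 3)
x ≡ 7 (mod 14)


m₁ = 3, m₂ = 14, gcd = 1, so CRT applies. M = m₁·m₂ = 42
Let M₁ = M/m₁ = 14, M₂ = M/m₂ = 3
Find y₁ ≡ M₁⁻¹ (mod m₁): 14⁻¹ ≡ 2 (mod 3)
Find y₂ ≡ M₂⁻¹ (mod m₂): 3⁻¹ ≡ 5 (mod 14)
x = a₁·M₁·y₁ + a₂·M₂·y₂ = 1·14·2 + 7·3·5 = 133
Reduce mod 42: x ≡ 7
Check: 7 mod 3 = 1 ✓, 7 mod 14 = 7 ✓

x ≡ 7 (mod 42)


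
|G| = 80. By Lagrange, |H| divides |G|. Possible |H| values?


Lagrange's theorem: |H| divides |G|
|G| = 80
Divisors of 80: 1, 2, 4, 5, 8, 10, 16, 20, 40, 80

Possible subgroup orders: {1, 2, 4, 5, 8, 10, 16, 20, 40, 80}


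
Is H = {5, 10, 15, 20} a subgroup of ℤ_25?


Subgroup test for H = {5, 10, 15, 20} in (ℤ_25, +):
(1) 0 ∈ H? No
(2) Closure: for all a,b ∈ H, (a+b) mod 25 ∈ H? No  [counterexample: 5 + 20 = 0 ∉ H]
(3) Inverses: for all a ∈ H, -a mod 25 ∈ H? Yes

No, H is not a subgroup of ℤ_25


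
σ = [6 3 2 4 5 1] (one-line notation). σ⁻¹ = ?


To find σ⁻¹, swap domain and range:
σ(1) = 6 → σ⁻¹(6) = 1
σ(2) = 3 → σ⁻¹(3) = 2
σ(3) = 2 → σ⁻¹(2) = 3
σ(4) = 4 → σ⁻¹(4) = 4
σ(5) = 5 → σ⁻¹(5) = 5
σ(6) = 1 → σ⁻¹(1) = 6

σ⁻¹ = [6 3 2 4 5 1]


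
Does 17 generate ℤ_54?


g generates ℤ_n iff gcd(g, n) = 1
gcd(17, 54) = 1
Since gcd = 1, 17 is a generator.

Yes, 17 generates ℤ_54


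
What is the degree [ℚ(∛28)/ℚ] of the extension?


∛28 has minimal polynomial x³ - 28 (irreducible over ℚ since 28 is not a perfect cube)

[ℚ(∛28)/ℚ] = 3


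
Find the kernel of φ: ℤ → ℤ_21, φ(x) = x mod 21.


Kernel = preimage of identity
ker(φ) = {x ∈ ℤ : x ≡ 0 (mod 21)} = 21ℤ = {0, ±21, ±42, ...}

ker(φ) = 21ℤ


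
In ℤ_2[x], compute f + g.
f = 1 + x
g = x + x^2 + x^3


Add coefficients mod 2:
x^0: 1 + 0 = 1 (mod 2)
x^1: 1 + 1 = 0 (mod 2)
x^2: 0 + 1 = 1 (mod 2)
x^3: 0 + 1 = 1 (mod 2)
Result: 1 + x^2 + x^3

f + g = 1 + x^2 + x^3


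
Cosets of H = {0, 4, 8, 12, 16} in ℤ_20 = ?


H = {0, 4, 8, 12, 16}, |H| = 5
Number of cosets = |G|/|H| = 20/5 = 4
0 + H = {0, 4, 8, 12, 16}
1 + H = {1, 5, 9, 13, 17}
2 + H = {2, 6, 10, 14, 18}
3 + H = {3, 7, 11, 15, 19}

Cosets: 0+H={0,4,8,12,16}; 1+H={1,5,9,13,17}; 2+H={2,6,10,14,18}; 3+H={3,7,11,15,19}


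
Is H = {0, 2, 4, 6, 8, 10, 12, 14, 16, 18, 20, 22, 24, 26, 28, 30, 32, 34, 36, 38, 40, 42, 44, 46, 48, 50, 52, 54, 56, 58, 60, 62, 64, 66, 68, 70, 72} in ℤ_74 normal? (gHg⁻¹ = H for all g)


H = {0, 2, 4, 6, 8, 10, 12, 14, 16, 18, 20, 22, 24, 26, 28, 30, 32, 34, 36, 38, 40, 42, 44, 46, 48, 50, 52, 54, 56, 58, 60, 62, 64, 66, 68, 70, 72} in ℤ_74
ℤ_74 is abelian; every subgroup of an abelian group is normal

Yes, normal subgroup


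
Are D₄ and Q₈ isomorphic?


Comparing D₄ and Q₈:
D₄ has 5 elements of order 2; Q₈ has only 1

No, D₄ ≇ Q₈


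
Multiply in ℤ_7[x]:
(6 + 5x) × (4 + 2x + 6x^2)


Expand and collect like terms; reduce coefficients mod 7:
x^0: 6·4 = 24 ≡ 3 (mod 7)
x^1: 6·2 + 5·4 = 32 ≡ 4 (mod 7)
x^2: 6·6 + 5·2 = 46 ≡ 4 (mod 7)
x^3: 5·6 = 30 ≡ 2 (mod 7)
Result: 3 + 4x + 4x^2 + 2x^3

f · g = 3 + 4x + 4x^2 + 2x^3


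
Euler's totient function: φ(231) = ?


Factor n: 231 = 3 × 7 × 11
φ(n) = n · ∏(1 - 1/p) over distinct primes p | n
φ(231) = 231 · (1 - 1/3) · (1 - 1/7) · (1 - 1/11) = 120

φ(231) = 120


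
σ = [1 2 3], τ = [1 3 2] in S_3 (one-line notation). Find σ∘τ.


σ∘τ: apply τ first, then σ
1 →τ 1 →σ 1
2 →τ 3 →σ 3
3 →τ 2 →σ 2

σ∘τ = [1 3 2]


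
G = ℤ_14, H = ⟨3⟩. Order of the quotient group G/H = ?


|⟨3⟩| = n / gcd(3, 14) = 14 / 1 = 14
H is normal (ℤ_14 is abelian).
|G/H| = |G| / |H| = 14 / 14 = 1

|G/H| = 1


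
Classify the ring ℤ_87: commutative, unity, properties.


ℤ_87 is a commutative ring with unity 1; 87 = 3×29 is composite, so 3·29 ≡ 0 gives zero divisors (not an integral domain)
Commutative: Yes
Integral domain: No
Has unity: Yes

ℤ_87: Commutative=Yes, Unity=Yes


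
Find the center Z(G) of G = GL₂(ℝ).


Z(G) = {g ∈ G | gx = xg for all x ∈ G}
Only scalar multiples of the identity commute with all invertible matrices

Z(GL₂(ℝ)) = {aI : a ∈ ℝ, a ≠ 0}


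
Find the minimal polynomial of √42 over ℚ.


√42 satisfies x² - 42 = 0, irreducible over ℚ since 42 is squarefree

Minimal polynomial: x² - 42


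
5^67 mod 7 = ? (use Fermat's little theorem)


Fermat's little theorem: if p is prime and gcd(a,p)=1, then a^(p-1) ≡ 1 (mod p)
p = 7 is prime, gcd(5,7) = 1
Reduce exponent: 67 mod 6 = 1
So 5^67 ≡ 5^1 (mod 7)
5^1 mod 7 = 5

5^67 ≡ 5 (mod 7)


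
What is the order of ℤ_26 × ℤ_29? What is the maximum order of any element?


|ℤ_26 × ℤ_29| = 26 × 29 = 754
Max element order = lcm(26,29) = 754
Cyclic? Yes (gcd=1)

|ℤ_26×ℤ_29| = 754, max element order = 754


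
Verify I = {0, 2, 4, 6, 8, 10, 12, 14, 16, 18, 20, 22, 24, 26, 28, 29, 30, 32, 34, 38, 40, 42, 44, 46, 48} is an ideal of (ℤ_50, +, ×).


Check ideal conditions for I = {0, 2, 4, 6, 8, 10, 12, 14, 16, 18, 20, 22, 24, 26, 28, 29, 30, 32, 34, 38, 40, 42, 44, 46, 48} in ℤ_50:
(1) I is an additive subgroup? No
(2) For r ∈ ℤ_50 and a ∈ I: r·a ∈ I? No  [counterexample: r=2, a=18, r·a mod 50 = 36 ∉ I]

No, I is not an ideal of ℤ_50


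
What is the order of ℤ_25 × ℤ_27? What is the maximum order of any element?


|ℤ_25 × ℤ_27| = 25 × 27 = 675
Max element order = lcm(25,27) = 675
Cyclic? Yes (gcd=1)

|ℤ_25×ℤ_27| = 675, max element order = 675


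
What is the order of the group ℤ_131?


ℤ_n has n elements.

|ℤ_131| = 131


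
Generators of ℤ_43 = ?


g generates ℤ_n iff gcd(g,n) = 1
Prime factors of 43: 43
Generators are g ∈ {1,...,42} not divisible by any of these primes.
Generators: {1, 2, 3, 4, 5, 6, 7, 8, 9, 10, 11, 12, 13, 14, 15, 16, 17, 18, 19, 20, 21, 22, 23, 24, 25, 26, 27, 28, 29, 30, 31, 32, 33, 34, 35, 36, 37, 38, 39, 40, 41, 42}
Number of generators = φ(43) = 42

Generators of ℤ_43 = {1, 2, 3, 4, 5, 6, 7, 8, 9, 10, 11, 12, 13, 14, 15, 16, 17, 18, 19, 20, 21, 22, 23, 24, 25, 26, 27, 28, 29, 30, 31, 32, 33, 34, 35, 36, 37, 38, 39, 40, 41, 42}


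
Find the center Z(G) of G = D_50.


Z(G) = {g ∈ G | gx = xg for all x ∈ G}
For even n, Z(D_n) = {e, r^(n/2)}: the 180° rotation r^25 commutes with every reflection and rotation

Z(D_50) = {e, r^25}


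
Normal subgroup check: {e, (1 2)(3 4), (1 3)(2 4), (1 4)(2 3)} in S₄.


H = {e, (1 2)(3 4), (1 3)(2 4), (1 4)(2 3)} in S₄
This is the Klein four-group V₄; it is normal in S₄ (it is a union of conjugacy classes)

Yes, normal subgroup


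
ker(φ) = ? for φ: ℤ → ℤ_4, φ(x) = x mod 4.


Kernel = preimage of identity
ker(φ) = {x ∈ ℤ : x ≡ 0 (mod 4)} = 4ℤ = {0, ±4, ±8, ...}

ker(φ) = 4ℤ


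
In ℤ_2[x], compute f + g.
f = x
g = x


Add coefficients mod 2:
x^0: 0 + 0 = 0 (mod 2)
x^1: 1 + 1 = 0 (mod 2)
Result: 0

f + g = 0


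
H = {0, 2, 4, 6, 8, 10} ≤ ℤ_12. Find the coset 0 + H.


0 + H = {0 + h (mod 12) : h ∈ H}
0+0=0, 0+2=2, 0+4=4, 0+6=6, 0+8=8, 0+10=10

0 + H = {0, 2, 4, 6, 8, 10}


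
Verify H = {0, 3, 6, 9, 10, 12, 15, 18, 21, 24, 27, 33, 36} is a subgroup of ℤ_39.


Subgroup test for H = {0, 3, 6, 9, 10, 12, 15, 18, 21, 24, 27, 33, 36} in (ℤ_39, +):
(1) 0 ∈ H? Yes
(2) Closure: for all a,b ∈ H, (a+b) mod 39 ∈ H? No  [counterexample: 3 + 10 = 13 ∉ H]
(3) Inverses: for all a ∈ H, -a mod 39 ∈ H? No

No, H is not a subgroup of ℤ_39


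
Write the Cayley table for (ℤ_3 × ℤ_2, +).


Elements: {(0,0), (0,1), (1,0), (1,1), (2,0), (2,1)}
Operation: componentwise addition mod (3, 2)
Entry (a, b) = ((a₁+b₁) mod 3, (a₂+b₂) mod 2)

Cayley table:
      | (0,0) | (0,1) | (1,0) | (1,1) | (2,0) | (2,1)
(0,0) | (0,0) | (0,1) | (1,0) | (1,1) | (2,0) | (2,1)
(0,1) | (0,1) | (0,0) | (1,1) | (1,0) | (2,1) | (2,0)
(1,0) | (1,0) | (1,1) | (2,0) | (2,1) | (0,0) | (0,1)
(1,1) | (1,1) | (1,0) | (2,1) | (2,0) | (0,1) | (0,0)
(2,0) | (2,0) | (2,1) | (0,0) | (0,1) | (1,0) | (1,1)
(2,1) | (2,1) | (2,0) | (0,1) | (0,0) | (1,1) | (1,0)


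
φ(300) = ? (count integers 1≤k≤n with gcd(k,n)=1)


Factor n: 300 = 2^2 × 3 × 5^2
φ(n) = n · ∏(1 - 1/p) over distinct primes p | n
φ(300) = 300 · (1 - 1/2) · (1 - 1/3) · (1 - 1/5) = 80

φ(300) = 80


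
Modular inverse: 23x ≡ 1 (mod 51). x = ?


Use the extended Euclidean algorithm to write 1 = 23·s + 51·t; then s mod 51 is the inverse.
Euclidean algorithm:
  23 = 0·51 + 23
  51 = 2·23 + 5
  23 = 4·5 + 3
  5 = 1·3 + 2
  3 = 1·2 + 1
  2 = 2·1 + 0
gcd(23,51) = 1
Back-substitution gives: 23·(20) + 51·(-9) = 1
So 23⁻¹ ≡ 20 ≡ 20 (mod 51)
Check: 23 × 20 = 460 ≡ 1 (mod 51) ✓

23⁻¹ ≡ 20 (mod 51)


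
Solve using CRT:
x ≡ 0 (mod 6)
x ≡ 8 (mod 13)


m₁ = 6, m₂ = 13, gcd = 1, so CRT applies. M = m₁·m₂ = 78
Let M₁ = M/m₁ = 13, M₂ = M/m₂ = 6
Find y₁ ≡ M₁⁻¹ (mod m₁): 13⁻¹ ≡ 1 (mod 6)
Find y₂ ≡ M₂⁻¹ (mod m₂): 6⁻¹ ≡ 11 (mod 13)
x = a₁·M₁·y₁ + a₂·M₂·y₂ = 0·13·1 + 8·6·11 = 528
Reduce mod 78: x ≡ 60
Check: 60 mod 6 = 0 ✓, 60 mod 13 = 8 ✓

x ≡ 60 (mod 78)


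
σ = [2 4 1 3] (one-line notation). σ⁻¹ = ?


To find σ⁻¹, swap domain and range:
σ(1) = 2 → σ⁻¹(2) = 1
σ(2) = 4 → σ⁻¹(4) = 2
σ(3) = 1 → σ⁻¹(1) = 3
σ(4) = 3 → σ⁻¹(3) = 4

σ⁻¹ = [3 1 4 2]


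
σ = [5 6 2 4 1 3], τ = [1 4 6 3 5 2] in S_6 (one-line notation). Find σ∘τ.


σ∘τ: apply τ first, then σ
1 →τ 1 →σ 5
2 →τ 4 →σ 4
3 →τ 6 →σ 3
4 →τ 3 →σ 2
5 →τ 5 →σ 1
6 →τ 2 →σ 6

σ∘τ = [5 4 3 2 1 6]


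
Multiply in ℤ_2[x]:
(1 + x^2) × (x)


Expand and collect like terms; reduce coefficients mod 2:
x^0: 1·0 = 0 ≡ 0 (mod 2)
x^1: 1·1 + 0·0 = 1 ≡ 1 (mod 2)
x^2: 0·1 + 1·0 = 0 ≡ 0 (mod 2)
x^3: 1·1 = 1 ≡ 1 (mod 2)
Result: x + x^3

f · g = x + x^3
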